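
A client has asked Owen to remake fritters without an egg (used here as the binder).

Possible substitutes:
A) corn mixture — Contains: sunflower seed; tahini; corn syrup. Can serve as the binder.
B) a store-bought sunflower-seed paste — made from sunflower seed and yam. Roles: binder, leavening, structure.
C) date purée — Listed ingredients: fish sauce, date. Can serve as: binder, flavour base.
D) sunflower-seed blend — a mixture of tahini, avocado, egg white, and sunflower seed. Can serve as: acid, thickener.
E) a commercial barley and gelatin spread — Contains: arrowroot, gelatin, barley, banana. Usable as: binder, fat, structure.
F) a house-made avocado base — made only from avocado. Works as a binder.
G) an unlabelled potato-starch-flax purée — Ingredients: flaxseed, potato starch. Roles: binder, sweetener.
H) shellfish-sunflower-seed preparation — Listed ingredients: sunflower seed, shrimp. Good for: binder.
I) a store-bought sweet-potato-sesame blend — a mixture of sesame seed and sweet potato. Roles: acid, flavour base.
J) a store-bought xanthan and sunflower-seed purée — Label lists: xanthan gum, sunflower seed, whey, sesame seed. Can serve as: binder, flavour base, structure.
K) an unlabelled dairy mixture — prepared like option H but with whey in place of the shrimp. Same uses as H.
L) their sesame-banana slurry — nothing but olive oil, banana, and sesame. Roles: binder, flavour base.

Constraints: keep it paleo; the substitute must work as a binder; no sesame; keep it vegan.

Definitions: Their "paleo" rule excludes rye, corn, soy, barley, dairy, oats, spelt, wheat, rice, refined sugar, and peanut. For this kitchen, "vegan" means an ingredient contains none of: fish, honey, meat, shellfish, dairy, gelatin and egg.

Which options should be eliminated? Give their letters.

A: has corn syrup, so not paleo; has tahini, so not sesame-free — no
B: no sesame, paleo — keep
C: has fish sauce, so not vegan — no
D: not usable as a binder; has egg white, so not vegan (and 1 more) — no
E: has barley, so not paleo; has gelatin, so not vegan — no
F: all constraints satisfied — valid
G: every rule checks out — OK
H: has shrimp, so not vegan — no
I: not usable as a binder; has sesame seed, so not sesame-free — out
J: has whey, so not paleo; has whey, so not vegan (and 1 more) — out
K: has whey, so not paleo; has whey, so not vegan — out
L: has sesame, so not sesame-free — no

A, C, D, E, H, I, J, K, L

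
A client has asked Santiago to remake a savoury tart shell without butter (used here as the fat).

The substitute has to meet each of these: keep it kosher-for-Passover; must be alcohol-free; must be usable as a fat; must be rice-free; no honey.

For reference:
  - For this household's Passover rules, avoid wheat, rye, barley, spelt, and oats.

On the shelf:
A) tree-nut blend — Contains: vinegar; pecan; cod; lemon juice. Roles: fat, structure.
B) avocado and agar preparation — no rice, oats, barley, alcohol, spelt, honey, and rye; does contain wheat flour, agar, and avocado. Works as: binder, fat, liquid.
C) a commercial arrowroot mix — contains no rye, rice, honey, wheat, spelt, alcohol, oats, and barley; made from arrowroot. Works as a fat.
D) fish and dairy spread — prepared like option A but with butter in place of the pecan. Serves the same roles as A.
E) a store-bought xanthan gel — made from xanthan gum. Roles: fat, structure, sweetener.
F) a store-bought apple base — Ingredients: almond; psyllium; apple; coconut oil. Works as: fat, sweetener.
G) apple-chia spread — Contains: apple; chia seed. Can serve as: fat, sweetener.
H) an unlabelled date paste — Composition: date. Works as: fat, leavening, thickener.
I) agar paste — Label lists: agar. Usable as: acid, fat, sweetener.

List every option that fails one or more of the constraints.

A: cod and pecan etc. — none of it excluded — keep
B: has wheat flour, so not kosher-for-Passover — reject
C: kosher-for-Passover, no honey — keep
D: butter and cod etc. — none of it excluded — OK
E: nothing on the exclusion list — OK
F: coconut oil and almond etc. — none of it excluded — OK
G: nothing on the exclusion list — valid
H: works as a fat, kosher-for-Passover, no alcohol — valid
I: works as a fat, kosher-for-Passover, no honey — valid

B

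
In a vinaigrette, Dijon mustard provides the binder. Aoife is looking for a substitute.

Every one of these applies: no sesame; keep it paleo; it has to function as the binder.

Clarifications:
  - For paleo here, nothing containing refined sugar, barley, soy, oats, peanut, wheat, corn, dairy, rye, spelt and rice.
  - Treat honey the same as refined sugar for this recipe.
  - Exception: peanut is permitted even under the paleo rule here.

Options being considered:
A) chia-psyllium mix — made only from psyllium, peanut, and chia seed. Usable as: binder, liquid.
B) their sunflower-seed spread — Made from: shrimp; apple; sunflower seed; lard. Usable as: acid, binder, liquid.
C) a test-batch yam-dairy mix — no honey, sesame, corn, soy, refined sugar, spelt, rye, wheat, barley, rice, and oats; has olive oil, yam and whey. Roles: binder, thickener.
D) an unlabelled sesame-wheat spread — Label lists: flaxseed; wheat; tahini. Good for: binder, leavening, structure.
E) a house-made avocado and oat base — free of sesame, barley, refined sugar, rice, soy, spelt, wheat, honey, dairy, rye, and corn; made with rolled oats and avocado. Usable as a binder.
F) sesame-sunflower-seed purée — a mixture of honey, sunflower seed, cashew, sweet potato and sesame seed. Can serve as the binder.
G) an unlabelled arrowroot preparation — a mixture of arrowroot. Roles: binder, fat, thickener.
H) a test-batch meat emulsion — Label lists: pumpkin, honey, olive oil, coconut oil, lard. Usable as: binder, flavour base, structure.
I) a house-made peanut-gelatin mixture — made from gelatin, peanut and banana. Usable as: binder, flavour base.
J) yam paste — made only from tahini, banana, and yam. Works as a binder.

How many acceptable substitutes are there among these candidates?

A: peanut is permitted under the paleo carve-out; nothing else excluded — OK
B: lard and shrimp etc. — none of it excluded — OK
C: has whey, so not paleo — out
D: has wheat, so not paleo; has tahini, so not sesame-free — out
E: has rolled oats, so not paleo — reject
F: has honey, so not paleo; has sesame seed, so not sesame-free — reject
G: works as a binder, no sesame, paleo — OK
H: has honey, so not paleo — out
I: peanut is permitted under the paleo carve-out; nothing else excluded — OK
J: has tahini, so not sesame-free — reject

4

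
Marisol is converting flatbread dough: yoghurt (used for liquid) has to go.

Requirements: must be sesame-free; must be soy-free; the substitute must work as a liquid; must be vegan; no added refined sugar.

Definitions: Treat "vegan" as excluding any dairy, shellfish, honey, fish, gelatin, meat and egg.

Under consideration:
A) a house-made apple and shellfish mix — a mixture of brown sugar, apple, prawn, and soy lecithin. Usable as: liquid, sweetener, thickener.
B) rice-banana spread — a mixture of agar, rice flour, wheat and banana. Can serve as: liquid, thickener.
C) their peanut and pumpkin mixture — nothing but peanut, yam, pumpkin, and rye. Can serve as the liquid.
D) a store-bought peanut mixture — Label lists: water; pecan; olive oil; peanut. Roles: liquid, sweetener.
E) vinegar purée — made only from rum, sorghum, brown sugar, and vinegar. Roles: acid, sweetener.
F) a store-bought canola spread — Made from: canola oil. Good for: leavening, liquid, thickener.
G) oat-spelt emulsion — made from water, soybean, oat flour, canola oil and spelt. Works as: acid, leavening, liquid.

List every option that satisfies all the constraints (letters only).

A: has prawn, so not vegan; has brown sugar, so not no-added-sugar (and 1 more) — no
B: vegan, no soy — OK
C: no sesame, vegan — keep
D: no soy, no refined sugar — keep
E: not usable as a liquid; has brown sugar, so not no-added-sugar — reject
F: no sesame, no soy — valid
G: has soybean, so not soy-free — no

B, C, D, F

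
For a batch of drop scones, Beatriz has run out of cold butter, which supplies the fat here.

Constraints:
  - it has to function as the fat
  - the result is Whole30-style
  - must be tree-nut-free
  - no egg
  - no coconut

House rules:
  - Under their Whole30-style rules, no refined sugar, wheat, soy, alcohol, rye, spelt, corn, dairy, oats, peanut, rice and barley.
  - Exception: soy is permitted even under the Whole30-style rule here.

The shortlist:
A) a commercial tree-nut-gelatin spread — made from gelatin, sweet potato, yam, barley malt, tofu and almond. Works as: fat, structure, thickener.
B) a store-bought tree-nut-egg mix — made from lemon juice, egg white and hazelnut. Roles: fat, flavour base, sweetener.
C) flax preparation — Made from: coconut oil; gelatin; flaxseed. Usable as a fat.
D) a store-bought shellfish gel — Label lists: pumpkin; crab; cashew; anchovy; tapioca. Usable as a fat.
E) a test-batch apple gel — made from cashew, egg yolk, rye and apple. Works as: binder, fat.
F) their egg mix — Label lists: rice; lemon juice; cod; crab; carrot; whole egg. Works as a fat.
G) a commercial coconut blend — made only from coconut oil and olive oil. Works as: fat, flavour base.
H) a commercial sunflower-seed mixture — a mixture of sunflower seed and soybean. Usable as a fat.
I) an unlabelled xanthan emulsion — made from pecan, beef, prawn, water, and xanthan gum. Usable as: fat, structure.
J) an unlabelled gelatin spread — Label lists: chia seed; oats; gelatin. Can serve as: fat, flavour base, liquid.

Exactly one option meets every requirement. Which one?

A: has barley malt, so not Whole30-style; has almond, so not tree-nut-free — out
B: has egg white, so not egg-free; has hazelnut, so not tree-nut-free — no
C: has coconut oil, so not coconut-free — reject
D: has cashew, so not tree-nut-free — no
E: has rye, so not Whole30-style; has egg yolk, so not egg-free (and 1 more) — no
F: has rice, so not Whole30-style; has whole egg, so not egg-free — no
G: has coconut oil, so not coconut-free — no
H: soy is permitted under the Whole30-style carve-out; nothing else excluded — valid
I: has pecan, so not tree-nut-free — no
J: has oats, so not Whole30-style — reject

H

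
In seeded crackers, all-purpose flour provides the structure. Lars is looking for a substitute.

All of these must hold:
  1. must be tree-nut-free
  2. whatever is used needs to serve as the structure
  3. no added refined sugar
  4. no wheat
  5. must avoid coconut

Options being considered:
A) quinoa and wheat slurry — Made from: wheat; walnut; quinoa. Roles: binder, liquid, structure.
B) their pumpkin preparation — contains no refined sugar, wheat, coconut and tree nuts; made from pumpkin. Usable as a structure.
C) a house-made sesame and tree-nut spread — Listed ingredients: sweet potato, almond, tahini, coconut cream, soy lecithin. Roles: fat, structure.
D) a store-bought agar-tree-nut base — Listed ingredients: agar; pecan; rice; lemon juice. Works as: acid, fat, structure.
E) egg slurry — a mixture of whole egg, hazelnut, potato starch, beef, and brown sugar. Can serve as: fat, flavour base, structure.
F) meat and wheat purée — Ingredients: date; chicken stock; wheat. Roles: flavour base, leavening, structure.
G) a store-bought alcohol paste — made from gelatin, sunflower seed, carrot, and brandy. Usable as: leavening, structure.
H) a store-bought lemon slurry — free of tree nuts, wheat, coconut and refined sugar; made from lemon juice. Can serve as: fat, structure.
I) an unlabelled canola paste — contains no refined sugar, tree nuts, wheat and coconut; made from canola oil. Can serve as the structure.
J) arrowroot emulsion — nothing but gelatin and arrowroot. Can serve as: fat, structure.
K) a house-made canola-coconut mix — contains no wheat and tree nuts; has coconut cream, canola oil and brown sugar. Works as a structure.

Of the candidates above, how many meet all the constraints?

A: has wheat, so not wheat-free; has walnut, so not tree-nut-free — no
B: no wheat, no coconut — keep
C: has coconut cream, so not coconut-free; has almond, so not tree-nut-free — reject
D: has pecan, so not tree-nut-free — reject
E: has hazelnut, so not tree-nut-free; has brown sugar, so not no-added-sugar — no
F: has wheat, so not wheat-free — out
G: brandy and gelatin etc. — none of it excluded — valid
H: no tree nuts, no wheat — OK
I: all constraints satisfied — valid
J: nothing on the exclusion list — keep
K: has coconut cream, so not coconut-free; has brown sugar, so not no-added-sugar — no

5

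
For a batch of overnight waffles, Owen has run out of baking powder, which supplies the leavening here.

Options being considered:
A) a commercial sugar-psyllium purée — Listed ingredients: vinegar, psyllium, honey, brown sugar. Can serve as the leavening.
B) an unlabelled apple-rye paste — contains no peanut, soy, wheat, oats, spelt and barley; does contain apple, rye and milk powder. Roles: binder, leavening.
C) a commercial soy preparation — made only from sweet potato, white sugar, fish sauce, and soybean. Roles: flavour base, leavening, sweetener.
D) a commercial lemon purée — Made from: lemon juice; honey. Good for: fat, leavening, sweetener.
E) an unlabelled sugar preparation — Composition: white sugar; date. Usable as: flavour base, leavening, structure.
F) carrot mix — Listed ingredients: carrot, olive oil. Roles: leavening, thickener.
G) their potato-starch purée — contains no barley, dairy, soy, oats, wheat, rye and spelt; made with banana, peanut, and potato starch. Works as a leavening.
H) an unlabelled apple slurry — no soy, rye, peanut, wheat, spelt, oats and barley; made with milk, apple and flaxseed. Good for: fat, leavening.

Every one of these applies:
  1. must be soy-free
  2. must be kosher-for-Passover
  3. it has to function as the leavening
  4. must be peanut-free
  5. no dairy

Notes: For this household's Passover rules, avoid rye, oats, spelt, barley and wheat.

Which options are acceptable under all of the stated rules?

A, D, E, F

A: no dairy, no soy — OK
B: has rye, so not kosher-for-Passover; has milk powder, so not dairy-free — out
C: has soybean, so not soy-free — out
D: nothing on the exclusion list — OK
E: nothing on the exclusion list — keep
F: only carrot and olive oil; none excluded — keep
G: has peanut, so not peanut-free — out
H: has milk, so not dairy-free — reject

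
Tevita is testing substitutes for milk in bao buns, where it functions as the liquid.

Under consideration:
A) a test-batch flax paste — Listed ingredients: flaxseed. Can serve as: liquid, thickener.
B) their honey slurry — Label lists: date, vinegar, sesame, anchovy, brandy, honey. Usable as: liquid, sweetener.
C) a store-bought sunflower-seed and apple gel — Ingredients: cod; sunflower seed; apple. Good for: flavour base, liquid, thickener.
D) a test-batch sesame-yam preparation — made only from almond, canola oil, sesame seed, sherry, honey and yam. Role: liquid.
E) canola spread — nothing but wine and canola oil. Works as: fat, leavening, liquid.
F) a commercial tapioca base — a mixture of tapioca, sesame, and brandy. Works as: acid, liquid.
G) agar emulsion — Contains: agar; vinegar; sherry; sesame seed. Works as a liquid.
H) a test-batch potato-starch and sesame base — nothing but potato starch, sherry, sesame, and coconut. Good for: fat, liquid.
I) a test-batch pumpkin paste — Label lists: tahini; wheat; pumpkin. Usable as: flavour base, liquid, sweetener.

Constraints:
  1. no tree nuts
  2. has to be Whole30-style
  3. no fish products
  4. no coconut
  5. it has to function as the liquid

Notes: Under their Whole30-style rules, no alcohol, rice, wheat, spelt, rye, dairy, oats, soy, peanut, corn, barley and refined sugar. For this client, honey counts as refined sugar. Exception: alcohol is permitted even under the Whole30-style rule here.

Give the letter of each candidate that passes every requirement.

A: works as a liquid, no tree nuts, Whole30-style — OK
B: has honey, so not Whole30-style; has anchovy, so not fish-free — reject
C: has cod, so not fish-free — no
D: has honey, so not Whole30-style; has almond, so not tree-nut-free — reject
E: alcohol is permitted under the Whole30-style carve-out; nothing else excluded — keep
F: alcohol is permitted under the Whole30-style carve-out; nothing else excluded — valid
G: alcohol is permitted under the Whole30-style carve-out; nothing else excluded — OK
H: has coconut, so not coconut-free — no
I: has wheat, so not Whole30-style — reject

A, E, F, G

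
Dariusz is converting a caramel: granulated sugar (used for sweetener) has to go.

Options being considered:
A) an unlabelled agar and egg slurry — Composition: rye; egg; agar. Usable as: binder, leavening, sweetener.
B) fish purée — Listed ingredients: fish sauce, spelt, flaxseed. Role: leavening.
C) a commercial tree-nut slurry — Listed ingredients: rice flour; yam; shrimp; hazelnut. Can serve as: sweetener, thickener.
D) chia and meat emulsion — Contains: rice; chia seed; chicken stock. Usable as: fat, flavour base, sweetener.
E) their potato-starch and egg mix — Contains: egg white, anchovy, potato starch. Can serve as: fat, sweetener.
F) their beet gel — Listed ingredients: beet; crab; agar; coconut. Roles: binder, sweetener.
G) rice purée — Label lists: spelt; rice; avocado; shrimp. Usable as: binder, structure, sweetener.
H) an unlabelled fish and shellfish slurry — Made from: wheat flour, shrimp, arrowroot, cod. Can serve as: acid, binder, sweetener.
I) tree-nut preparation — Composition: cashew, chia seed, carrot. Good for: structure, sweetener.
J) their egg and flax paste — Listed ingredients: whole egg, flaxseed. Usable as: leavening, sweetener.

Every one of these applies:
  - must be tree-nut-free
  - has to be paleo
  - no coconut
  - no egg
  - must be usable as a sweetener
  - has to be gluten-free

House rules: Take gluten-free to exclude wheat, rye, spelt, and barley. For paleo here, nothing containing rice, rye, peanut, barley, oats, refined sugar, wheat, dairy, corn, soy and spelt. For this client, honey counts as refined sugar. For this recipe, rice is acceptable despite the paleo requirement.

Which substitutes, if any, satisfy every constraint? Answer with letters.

A: has rye, so not gluten-free; has rye, so not paleo (and 1 more) — out
B: not usable as a sweetener; has spelt, so not gluten-free (and 1 more) — reject
C: has hazelnut, so not tree-nut-free — out
D: rice is permitted under the paleo carve-out; nothing else excluded — valid
E: has egg white, so not egg-free — out
F: has coconut, so not coconut-free — reject
G: has spelt, so not gluten-free; has spelt, so not paleo — out
H: has wheat flour, so not gluten-free; has wheat flour, so not paleo — no
I: has cashew, so not tree-nut-free — no
J: has whole egg, so not egg-free — reject

D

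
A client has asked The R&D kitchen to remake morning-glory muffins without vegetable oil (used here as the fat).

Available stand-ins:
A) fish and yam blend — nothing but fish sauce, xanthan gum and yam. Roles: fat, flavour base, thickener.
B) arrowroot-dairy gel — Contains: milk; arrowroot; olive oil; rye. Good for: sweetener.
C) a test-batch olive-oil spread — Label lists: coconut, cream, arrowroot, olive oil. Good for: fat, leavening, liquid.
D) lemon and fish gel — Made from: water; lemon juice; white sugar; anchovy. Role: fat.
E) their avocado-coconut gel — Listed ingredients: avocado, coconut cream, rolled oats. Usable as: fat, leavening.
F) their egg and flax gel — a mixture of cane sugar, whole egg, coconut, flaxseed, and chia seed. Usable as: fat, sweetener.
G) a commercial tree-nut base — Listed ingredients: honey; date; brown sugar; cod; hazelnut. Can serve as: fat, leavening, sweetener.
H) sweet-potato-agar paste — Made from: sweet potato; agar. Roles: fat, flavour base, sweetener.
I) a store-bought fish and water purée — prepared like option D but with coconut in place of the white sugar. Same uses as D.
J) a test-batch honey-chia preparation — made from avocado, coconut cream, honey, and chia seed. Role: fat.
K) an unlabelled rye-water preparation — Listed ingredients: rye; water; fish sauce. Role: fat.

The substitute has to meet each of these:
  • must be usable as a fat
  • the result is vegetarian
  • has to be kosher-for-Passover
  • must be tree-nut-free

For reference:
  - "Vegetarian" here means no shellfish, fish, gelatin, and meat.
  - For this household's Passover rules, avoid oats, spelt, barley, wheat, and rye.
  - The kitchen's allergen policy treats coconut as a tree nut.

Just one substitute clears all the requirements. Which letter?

A: has fish sauce, so not vegetarian — no
B: not usable as a fat; has rye, so not kosher-for-Passover — out
C: has coconut, so not tree-nut-free — reject
D: has anchovy, so not vegetarian — out
E: has rolled oats, so not kosher-for-Passover; has coconut cream, so not tree-nut-free — out
F: has coconut, so not tree-nut-free — out
G: has cod, so not vegetarian; has hazelnut, so not tree-nut-free — no
H: tree-nut-free, kosher-for-Passover — OK
I: has anchovy, so not vegetarian; has coconut, so not tree-nut-free — out
J: has coconut cream, so not tree-nut-free — out
K: has fish sauce, so not vegetarian; has rye, so not kosher-for-Passover — reject

H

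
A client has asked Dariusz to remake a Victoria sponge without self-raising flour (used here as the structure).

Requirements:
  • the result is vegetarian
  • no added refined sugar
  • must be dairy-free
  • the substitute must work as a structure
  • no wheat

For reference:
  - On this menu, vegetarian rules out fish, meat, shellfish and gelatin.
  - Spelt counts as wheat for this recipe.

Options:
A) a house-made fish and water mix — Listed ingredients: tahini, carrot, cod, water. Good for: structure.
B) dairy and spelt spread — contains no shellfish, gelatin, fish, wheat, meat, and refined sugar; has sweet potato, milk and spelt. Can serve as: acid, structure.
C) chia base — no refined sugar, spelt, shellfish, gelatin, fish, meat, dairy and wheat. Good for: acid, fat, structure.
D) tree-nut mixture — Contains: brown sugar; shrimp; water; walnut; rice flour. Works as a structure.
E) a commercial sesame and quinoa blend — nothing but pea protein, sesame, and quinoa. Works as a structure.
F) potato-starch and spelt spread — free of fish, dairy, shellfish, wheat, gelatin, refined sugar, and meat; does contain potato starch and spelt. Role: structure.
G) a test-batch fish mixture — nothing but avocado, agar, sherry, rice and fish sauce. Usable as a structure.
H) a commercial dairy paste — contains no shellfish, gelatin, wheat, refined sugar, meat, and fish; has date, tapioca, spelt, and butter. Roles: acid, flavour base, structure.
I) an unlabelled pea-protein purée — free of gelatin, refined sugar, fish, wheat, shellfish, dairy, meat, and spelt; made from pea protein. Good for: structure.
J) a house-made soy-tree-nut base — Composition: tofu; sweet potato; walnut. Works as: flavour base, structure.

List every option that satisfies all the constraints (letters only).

C, E, I, J

A: has cod, so not vegetarian — reject
B: has milk, so not dairy-free; has spelt, so not wheat-free — out
C: works as a structure, no refined sugar, no dairy — keep
D: has shrimp, so not vegetarian; has brown sugar, so not no-added-sugar — reject
E: works as a structure, no dairy, no refined sugar — OK
F: has spelt, so not wheat-free — no
G: has fish sauce, so not vegetarian — no
H: has butter, so not dairy-free; has spelt, so not wheat-free — reject
I: no dairy, no refined sugar — OK
J: only tofu, walnut and sweet potato; none excluded — keep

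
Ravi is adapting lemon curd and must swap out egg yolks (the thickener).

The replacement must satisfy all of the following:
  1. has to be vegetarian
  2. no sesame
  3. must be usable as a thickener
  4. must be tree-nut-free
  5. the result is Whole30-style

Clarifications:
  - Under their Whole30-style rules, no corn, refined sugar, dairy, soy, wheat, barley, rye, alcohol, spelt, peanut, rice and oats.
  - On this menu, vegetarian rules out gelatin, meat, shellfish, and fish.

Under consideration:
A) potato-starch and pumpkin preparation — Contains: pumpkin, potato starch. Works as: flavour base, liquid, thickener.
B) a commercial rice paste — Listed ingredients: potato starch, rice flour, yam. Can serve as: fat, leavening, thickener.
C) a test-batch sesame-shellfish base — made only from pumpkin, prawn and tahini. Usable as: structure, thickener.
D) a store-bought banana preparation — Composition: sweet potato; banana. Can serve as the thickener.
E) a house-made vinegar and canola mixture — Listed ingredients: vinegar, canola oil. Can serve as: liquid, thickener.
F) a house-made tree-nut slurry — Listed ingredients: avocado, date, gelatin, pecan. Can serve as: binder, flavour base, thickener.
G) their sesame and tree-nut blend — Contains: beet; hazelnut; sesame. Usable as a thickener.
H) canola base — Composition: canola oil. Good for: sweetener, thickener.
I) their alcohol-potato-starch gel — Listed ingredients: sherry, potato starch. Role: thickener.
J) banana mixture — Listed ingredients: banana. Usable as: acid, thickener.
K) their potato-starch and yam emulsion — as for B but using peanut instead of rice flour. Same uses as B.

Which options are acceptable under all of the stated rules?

A, D, E, H, J

A: all constraints satisfied — OK
B: has rice flour, so not Whole30-style — reject
C: has prawn, so not vegetarian; has tahini, so not sesame-free — no
D: works as a thickener, no sesame, Whole30-style — OK
E: every rule checks out — valid
F: has gelatin, so not vegetarian; has pecan, so not tree-nut-free — out
G: has hazelnut, so not tree-nut-free; has sesame, so not sesame-free — out
H: every rule checks out — OK
I: has sherry, so not Whole30-style — no
J: no sesame, Whole30-style — OK
K: has peanut, so not Whole30-style — no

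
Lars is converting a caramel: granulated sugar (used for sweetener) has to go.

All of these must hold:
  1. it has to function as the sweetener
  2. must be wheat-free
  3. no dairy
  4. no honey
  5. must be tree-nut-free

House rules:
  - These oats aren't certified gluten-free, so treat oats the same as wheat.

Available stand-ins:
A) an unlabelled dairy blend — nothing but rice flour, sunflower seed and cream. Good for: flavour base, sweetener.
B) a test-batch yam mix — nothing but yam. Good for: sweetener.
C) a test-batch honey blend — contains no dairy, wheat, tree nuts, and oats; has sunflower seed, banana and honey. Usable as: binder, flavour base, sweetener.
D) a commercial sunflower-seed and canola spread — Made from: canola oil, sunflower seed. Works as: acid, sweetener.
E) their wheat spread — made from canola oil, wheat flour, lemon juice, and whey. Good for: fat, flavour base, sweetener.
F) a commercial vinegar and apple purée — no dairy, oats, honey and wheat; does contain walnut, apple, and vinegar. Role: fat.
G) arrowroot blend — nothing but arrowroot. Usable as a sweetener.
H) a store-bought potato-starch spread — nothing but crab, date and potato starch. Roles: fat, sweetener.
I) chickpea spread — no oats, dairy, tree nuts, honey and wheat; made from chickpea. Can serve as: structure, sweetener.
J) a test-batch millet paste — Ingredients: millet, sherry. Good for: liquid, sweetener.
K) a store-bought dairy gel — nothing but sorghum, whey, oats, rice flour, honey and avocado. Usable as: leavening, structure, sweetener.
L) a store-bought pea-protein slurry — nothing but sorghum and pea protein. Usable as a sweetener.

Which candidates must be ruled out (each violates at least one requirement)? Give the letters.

A: has cream, so not dairy-free — no
B: only yam; none excluded — keep
C: has honey, so not honey-free — no
D: every rule checks out — valid
E: has whey, so not dairy-free; has wheat flour, so not wheat-free — no
F: not usable as a sweetener; has walnut, so not tree-nut-free — out
G: all constraints satisfied — valid
H: works as a sweetener, no dairy, wheat-free — OK
I: works as a sweetener, no honey, wheat-free — keep
J: only sherry and millet; none excluded — valid
K: has whey, so not dairy-free; has honey, so not honey-free (and 1 more) — no
L: only pea protein and sorghum; none excluded — OK

A, C, E, F, K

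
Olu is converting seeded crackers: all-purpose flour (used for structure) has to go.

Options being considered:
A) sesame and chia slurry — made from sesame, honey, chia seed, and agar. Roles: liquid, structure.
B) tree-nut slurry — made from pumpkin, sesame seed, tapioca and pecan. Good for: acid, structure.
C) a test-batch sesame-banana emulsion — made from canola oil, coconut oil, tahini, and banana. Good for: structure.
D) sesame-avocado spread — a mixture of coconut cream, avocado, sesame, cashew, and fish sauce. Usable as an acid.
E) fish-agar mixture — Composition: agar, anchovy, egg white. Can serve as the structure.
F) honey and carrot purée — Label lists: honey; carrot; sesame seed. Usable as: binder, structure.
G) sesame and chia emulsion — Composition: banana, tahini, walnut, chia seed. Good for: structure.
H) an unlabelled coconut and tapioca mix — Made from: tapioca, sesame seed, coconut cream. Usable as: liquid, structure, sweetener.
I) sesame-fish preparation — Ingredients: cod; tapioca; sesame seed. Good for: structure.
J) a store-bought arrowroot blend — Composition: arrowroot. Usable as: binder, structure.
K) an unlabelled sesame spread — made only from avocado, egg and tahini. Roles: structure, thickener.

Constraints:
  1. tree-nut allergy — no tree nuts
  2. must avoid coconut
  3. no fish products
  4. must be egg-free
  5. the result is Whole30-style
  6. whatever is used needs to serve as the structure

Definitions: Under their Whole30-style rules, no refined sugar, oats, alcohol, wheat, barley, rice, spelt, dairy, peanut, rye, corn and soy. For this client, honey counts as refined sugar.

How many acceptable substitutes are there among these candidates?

A: has honey, so not Whole30-style — reject
B: has pecan, so not tree-nut-free — no
C: has coconut oil, so not coconut-free — reject
D: not usable as a structure; has cashew, so not tree-nut-free (and 2 more) — reject
E: has anchovy, so not fish-free; has egg white, so not egg-free — out
F: has honey, so not Whole30-style — reject
G: has walnut, so not tree-nut-free — out
H: has coconut cream, so not coconut-free — out
I: has cod, so not fish-free — no
J: no egg, no coconut — valid
K: has egg, so not egg-free — reject

1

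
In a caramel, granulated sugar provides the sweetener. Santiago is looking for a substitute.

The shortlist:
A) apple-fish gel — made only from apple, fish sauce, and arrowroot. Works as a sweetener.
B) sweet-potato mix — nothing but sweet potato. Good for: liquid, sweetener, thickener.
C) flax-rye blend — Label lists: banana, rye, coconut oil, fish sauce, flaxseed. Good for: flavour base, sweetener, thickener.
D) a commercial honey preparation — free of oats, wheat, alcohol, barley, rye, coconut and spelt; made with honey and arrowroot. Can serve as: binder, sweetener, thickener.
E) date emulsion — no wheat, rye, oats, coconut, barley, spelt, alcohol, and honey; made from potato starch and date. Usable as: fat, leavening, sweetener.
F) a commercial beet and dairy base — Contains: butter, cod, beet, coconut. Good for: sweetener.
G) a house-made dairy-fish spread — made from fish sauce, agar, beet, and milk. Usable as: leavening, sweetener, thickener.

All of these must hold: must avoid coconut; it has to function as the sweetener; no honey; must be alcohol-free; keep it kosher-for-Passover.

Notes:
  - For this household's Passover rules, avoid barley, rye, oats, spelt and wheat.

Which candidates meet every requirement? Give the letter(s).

A, B, E, G

A: nothing on the exclusion list — valid
B: kosher-for-Passover, no honey — OK
C: has rye, so not kosher-for-Passover; has coconut oil, so not coconut-free — out
D: has honey, so not honey-free — reject
E: works as a sweetener, no coconut, no alcohol — keep
F: has coconut, so not coconut-free — reject
G: all constraints satisfied — valid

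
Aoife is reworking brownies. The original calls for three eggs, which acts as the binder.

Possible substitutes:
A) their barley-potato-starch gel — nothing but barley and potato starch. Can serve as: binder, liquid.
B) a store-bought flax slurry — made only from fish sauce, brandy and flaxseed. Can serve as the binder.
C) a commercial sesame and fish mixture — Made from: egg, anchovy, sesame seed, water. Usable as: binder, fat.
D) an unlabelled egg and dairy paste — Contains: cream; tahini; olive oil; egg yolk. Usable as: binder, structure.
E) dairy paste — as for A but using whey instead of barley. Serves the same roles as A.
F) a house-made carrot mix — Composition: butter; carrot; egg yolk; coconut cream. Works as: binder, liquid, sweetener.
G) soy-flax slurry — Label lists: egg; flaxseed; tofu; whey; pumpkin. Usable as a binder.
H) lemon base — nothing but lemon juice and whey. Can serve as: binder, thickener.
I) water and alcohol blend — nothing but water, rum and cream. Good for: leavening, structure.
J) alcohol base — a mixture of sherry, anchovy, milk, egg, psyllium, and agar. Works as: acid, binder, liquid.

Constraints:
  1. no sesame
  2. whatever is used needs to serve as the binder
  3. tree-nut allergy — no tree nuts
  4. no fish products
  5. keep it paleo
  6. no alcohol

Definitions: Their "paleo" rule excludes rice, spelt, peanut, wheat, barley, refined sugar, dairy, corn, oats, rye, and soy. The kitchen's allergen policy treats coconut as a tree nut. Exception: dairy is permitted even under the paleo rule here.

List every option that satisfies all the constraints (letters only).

A: has barley, so not paleo — out
B: has brandy, so not alcohol-free; has fish sauce, so not fish-free — no
C: has anchovy, so not fish-free; has sesame seed, so not sesame-free — reject
D: has tahini, so not sesame-free — out
E: dairy is permitted under the paleo carve-out; nothing else excluded — keep
F: has coconut cream, so not tree-nut-free — reject
G: has tofu, so not paleo — reject
H: dairy is permitted under the paleo carve-out; nothing else excluded — keep
I: not usable as a binder; has rum, so not alcohol-free — no
J: has sherry, so not alcohol-free; has anchovy, so not fish-free — no

E, H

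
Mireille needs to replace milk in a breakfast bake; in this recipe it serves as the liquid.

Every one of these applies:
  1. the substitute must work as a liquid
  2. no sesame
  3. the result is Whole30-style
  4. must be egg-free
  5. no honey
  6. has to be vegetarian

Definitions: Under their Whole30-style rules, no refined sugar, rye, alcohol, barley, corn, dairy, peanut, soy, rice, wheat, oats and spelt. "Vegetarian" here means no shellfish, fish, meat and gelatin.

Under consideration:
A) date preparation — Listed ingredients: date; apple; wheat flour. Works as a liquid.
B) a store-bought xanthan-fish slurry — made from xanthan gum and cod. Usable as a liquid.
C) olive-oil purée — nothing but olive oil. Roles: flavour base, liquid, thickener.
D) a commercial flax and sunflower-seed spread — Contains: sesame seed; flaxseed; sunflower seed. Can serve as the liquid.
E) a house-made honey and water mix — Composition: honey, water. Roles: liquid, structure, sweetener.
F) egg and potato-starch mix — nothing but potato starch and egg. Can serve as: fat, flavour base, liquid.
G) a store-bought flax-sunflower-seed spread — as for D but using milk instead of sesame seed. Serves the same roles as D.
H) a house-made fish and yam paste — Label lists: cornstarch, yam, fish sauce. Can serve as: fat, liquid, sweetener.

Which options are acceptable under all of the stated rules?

C

A: has wheat flour, so not Whole30-style — no
B: has cod, so not vegetarian — reject
C: every rule checks out — keep
D: has sesame seed, so not sesame-free — no
E: has honey, so not honey-free — reject
F: has egg, so not egg-free — reject
G: has milk, so not Whole30-style — out
H: has cornstarch, so not Whole30-style; has fish sauce, so not vegetarian — out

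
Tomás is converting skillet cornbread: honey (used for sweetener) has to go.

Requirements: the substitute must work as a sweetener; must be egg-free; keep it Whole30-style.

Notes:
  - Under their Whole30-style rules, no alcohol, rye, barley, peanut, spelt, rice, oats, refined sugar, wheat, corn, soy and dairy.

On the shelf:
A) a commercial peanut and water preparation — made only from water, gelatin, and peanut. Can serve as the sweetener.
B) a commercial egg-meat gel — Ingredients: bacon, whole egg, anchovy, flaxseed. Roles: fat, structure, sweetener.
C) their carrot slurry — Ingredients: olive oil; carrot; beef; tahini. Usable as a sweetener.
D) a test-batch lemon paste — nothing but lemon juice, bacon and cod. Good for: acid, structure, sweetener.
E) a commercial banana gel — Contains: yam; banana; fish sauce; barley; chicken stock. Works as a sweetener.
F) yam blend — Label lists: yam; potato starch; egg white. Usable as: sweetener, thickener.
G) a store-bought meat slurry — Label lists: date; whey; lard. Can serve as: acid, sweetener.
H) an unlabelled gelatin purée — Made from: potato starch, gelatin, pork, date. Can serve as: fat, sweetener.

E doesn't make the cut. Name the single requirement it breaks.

Whole30-style

usable as a sweetener: satisfied
Whole30-style: has barley — fails
egg-free: satisfied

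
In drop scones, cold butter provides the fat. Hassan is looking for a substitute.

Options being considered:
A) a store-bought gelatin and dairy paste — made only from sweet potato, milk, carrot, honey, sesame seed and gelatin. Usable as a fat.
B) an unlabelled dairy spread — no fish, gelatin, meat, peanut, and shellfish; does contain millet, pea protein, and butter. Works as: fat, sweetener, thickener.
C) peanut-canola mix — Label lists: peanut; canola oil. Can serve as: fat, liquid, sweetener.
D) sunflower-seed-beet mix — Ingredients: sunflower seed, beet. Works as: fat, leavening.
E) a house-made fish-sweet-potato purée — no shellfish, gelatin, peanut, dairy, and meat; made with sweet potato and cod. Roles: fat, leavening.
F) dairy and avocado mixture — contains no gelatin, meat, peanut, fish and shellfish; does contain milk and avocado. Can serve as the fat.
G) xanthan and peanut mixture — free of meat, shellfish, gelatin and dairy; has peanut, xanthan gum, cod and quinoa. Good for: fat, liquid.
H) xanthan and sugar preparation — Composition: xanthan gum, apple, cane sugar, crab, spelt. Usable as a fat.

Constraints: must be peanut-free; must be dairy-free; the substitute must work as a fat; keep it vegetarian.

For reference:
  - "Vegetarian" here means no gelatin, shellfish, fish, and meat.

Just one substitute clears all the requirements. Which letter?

A: has gelatin, so not vegetarian; has milk, so not dairy-free — reject
B: has butter, so not dairy-free — no
C: has peanut, so not peanut-free — reject
D: works as a fat, vegetarian, no peanut — OK
E: has cod, so not vegetarian — no
F: has milk, so not dairy-free — reject
G: has cod, so not vegetarian; has peanut, so not peanut-free — out
H: has crab, so not vegetarian — no

D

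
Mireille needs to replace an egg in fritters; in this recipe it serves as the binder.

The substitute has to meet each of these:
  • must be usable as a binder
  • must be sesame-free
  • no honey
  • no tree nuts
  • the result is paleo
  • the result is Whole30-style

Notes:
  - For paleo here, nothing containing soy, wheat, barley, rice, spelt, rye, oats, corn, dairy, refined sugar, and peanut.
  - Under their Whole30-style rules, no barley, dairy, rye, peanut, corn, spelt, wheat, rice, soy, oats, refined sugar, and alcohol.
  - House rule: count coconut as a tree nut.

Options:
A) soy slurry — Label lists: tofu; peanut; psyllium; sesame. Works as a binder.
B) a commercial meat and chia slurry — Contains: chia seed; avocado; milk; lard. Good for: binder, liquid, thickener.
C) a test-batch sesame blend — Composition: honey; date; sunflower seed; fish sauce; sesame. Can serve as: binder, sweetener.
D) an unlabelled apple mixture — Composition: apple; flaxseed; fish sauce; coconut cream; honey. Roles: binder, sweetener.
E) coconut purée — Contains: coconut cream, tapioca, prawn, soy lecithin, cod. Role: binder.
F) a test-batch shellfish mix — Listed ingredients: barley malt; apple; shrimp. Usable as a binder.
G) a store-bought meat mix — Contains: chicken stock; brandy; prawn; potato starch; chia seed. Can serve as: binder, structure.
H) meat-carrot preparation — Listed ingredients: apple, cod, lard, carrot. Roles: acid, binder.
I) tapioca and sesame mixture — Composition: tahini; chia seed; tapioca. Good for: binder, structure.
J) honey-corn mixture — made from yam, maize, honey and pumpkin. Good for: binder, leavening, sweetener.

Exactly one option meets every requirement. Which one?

A: has peanut, so not paleo; has peanut, so not Whole30-style (and 1 more) — out
B: has milk, so not paleo; has milk, so not Whole30-style — no
C: has sesame, so not sesame-free; has honey, so not honey-free — reject
D: has honey, so not honey-free; has coconut cream, so not tree-nut-free — reject
E: has soy lecithin, so not paleo; has soy lecithin, so not Whole30-style (and 1 more) — out
F: has barley malt, so not paleo; has barley malt, so not Whole30-style — out
G: has brandy, so not Whole30-style — reject
H: cod and lard etc. — none of it excluded — valid
I: has tahini, so not sesame-free — no
J: has maize, so not paleo; has maize, so not Whole30-style (and 1 more) — out

H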